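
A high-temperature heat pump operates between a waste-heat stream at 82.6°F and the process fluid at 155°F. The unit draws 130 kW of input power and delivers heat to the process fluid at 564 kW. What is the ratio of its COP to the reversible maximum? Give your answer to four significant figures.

0.5110

COP_actual = Q̇_H/Ẇ = 564.0/130.0 = 4.338.
In absolute terms T_C = 301.26 K and T_H = 341.48 K, so ΔT = 40.22 K.
COP_Carnot = T_H/ΔT = 341.48/40.22 = 8.490.
η_II = COP_actual/COP_Carnot = 4.338/8.490 = 0.5110.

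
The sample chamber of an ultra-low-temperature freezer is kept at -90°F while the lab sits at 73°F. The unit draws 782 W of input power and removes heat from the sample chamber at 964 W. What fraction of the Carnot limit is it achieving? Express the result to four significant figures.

COP_actual = Q̇_C/Ẇ = 964.0/782.0 = 1.233.
In absolute terms T_C = 205.37 K and T_H = 295.93 K, so ΔT = 90.56 K.
COP_Carnot = T_C/ΔT = 205.37/90.56 = 2.268.
η_II = COP_actual/COP_Carnot = 1.233/2.268 = 0.5436.

0.5436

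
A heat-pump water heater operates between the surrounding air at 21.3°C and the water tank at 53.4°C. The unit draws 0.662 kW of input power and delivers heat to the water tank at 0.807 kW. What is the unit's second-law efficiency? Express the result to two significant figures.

0.12

COP_actual = Q̇_H/Ẇ = 0.8070/0.6620 = 1.219.
In absolute terms T_C = 294.45 K and T_H = 326.55 K, so ΔT = 32.10 K.
COP_Carnot = T_H/ΔT = 326.55/32.10 = 10.17.
η_II = COP_actual/COP_Carnot = 1.219/10.17 = 0.1198.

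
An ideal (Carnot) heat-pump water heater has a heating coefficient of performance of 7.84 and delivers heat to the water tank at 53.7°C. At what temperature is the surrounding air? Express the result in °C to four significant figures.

COP_HP = T_H/(T_H − T_C) gives T_H − T_C = T_H/COP.
With T_H = 326.85 K, T_C = 326.85 × (1 − 1/7.84) = 285.16 K.
Converting, 285.16 K = 12.01°C.

12.01 °C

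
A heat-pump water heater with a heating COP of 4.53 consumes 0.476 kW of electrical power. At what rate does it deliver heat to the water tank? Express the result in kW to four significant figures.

Q̇_H = COP_HP × Ẇ = 4.53 × 0.4760 = 2.156 kW.

2.156 kW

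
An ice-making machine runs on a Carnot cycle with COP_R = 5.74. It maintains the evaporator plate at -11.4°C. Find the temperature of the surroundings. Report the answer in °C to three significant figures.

34.2 °C

COP_R = T_C/(T_H − T_C) gives T_H − T_C = T_C/COP.
With T_C = 261.75 K, T_H = 261.75 × (1 + 1/5.74) = 307.35 K.
Converting, 307.35 K = 34.20°C.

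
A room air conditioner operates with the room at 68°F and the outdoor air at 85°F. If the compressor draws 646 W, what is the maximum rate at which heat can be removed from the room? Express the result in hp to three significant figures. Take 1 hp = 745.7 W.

In absolute terms T_C = 293.15 K and T_H = 302.59 K, so ΔT = 9.444 K.
COP_Carnot = T_C/ΔT = 293.15/9.444 = 31.04.
Q̇_max = COP_Carnot × Ẇ = 31.04 × 646.0 W = 20050 W = 26.89 hp.

26.9 hp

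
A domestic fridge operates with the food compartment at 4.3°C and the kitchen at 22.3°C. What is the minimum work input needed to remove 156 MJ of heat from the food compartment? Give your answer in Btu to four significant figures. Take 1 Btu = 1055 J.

9593 Btu

In absolute terms T_C = 277.45 K and T_H = 295.45 K, so ΔT = 18.00 K.
The reversible limit is COP_R = T_C/ΔT = 15.41, so W_min = Q_C/COP = Q_C·ΔT/T_C.
W_min = 156.0 × 18.00/277.45 = 10.12 MJ = 9593 Btu.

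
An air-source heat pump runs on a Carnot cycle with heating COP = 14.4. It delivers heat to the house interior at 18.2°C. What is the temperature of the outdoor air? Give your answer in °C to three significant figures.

-2.03 °C

COP_HP = T_H/(T_H − T_C) gives T_H − T_C = T_H/COP.
With T_H = 291.35 K, T_C = 291.35 × (1 − 1/14.4) = 271.12 K.
Converting, 271.12 K = -2.03°C.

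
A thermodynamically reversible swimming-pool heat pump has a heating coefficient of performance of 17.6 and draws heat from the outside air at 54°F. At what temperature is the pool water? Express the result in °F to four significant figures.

84.94 °F

COP_HP = T_H/(T_H − T_C) rearranges to T_H = COP·T_C/(COP − 1).
With T_C = 285.37 K, T_H = 17.6 × 285.37/16.60 = 302.56 K.
Converting, 302.56 K = 84.94°F.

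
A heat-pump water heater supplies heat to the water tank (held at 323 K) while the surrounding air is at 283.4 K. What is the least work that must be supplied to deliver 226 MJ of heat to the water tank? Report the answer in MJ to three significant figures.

27.7 MJ

The reservoir spacing is ΔT = 323 − 283.4 = 39.60 K.
The reversible limit is COP_HP = T_H/ΔT = 8.157, so W_min = Q_H/COP = Q_H·ΔT/T_H.
W_min = 226.0 × 39.60/323.00 = 27.71 MJ.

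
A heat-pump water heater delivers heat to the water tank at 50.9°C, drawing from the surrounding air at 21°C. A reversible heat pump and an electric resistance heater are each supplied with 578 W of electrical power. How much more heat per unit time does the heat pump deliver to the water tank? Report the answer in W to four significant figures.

In absolute terms T_C = 294.15 K and T_H = 324.05 K, so ΔT = 29.90 K.
COP_Carnot = T_H/ΔT = 324.05/29.90 = 10.84.
The heat pump delivers Q̇_H = COP × Ẇ = 6264 W; the resistance heater delivers Ẇ = 578.0 W.
Extra = (COP − 1)·Ẇ = 5686 W.

5686 W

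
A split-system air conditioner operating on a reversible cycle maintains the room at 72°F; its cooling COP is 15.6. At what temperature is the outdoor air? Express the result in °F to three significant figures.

COP_R = T_C/(T_H − T_C) gives T_H − T_C = T_C/COP.
With T_C = 295.37 K, T_H = 295.37 × (1 + 1/15.6) = 314.31 K.
Converting, 314.31 K = 106.08°F.

106 °F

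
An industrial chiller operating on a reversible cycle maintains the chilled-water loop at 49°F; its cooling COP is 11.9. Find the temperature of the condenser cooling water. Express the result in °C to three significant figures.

33.2 °C

COP_R = T_C/(T_H − T_C) gives T_H − T_C = T_C/COP.
With T_C = 282.59 K, T_H = 282.59 × (1 + 1/11.9) = 306.34 K.
Converting, 306.34 K = 33.19°C.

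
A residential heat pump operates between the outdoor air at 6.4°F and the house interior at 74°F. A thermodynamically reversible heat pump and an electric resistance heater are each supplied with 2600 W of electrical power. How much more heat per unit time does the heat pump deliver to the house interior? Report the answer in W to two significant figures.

18000 W

In absolute terms T_C = 258.93 K and T_H = 296.48 K, so ΔT = 37.56 K.
COP_Carnot = T_H/ΔT = 296.48/37.56 = 7.895.
The heat pump delivers Q̇_H = COP × Ẇ = 20530 W; the resistance heater delivers Ẇ = 2600 W.
Extra = (COP − 1)·Ẇ = 17930 W.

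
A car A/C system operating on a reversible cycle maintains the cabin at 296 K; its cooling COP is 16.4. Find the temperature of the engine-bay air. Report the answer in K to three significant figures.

COP_R = T_C/(T_H − T_C) gives T_H − T_C = T_C/COP.
With T_C = 296.00 K, T_H = 296.00 × (1 + 1/16.4) = 314.05 K.

314 K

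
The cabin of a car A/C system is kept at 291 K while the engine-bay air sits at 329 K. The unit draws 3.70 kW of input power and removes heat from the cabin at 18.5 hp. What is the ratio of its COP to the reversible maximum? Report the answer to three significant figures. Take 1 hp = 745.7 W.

0.487

Converting, Q̇_C = 18.50 hp = 13.80 kW, so COP_actual = Q̇_C/Ẇ = 13.80/3.700 = 3.729.
The reservoir spacing is ΔT = 329 − 291 = 38.00 K.
COP_Carnot = T_C/ΔT = 291.00/38.00 = 7.658.
η_II = COP_actual/COP_Carnot = 3.729/7.658 = 0.4869.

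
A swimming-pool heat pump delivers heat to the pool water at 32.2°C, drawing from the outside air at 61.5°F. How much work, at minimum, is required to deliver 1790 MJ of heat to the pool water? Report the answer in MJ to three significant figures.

92.7 MJ

In absolute terms T_C = 289.54 K and T_H = 305.35 K, so ΔT = 15.81 K.
The reversible limit is COP_HP = T_H/ΔT = 19.31, so W_min = Q_H/COP = Q_H·ΔT/T_H.
W_min = 1790 × 15.81/305.35 = 92.69 MJ.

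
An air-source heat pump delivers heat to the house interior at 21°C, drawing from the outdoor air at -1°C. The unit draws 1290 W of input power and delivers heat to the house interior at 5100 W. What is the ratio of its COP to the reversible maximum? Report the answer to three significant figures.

0.296

COP_actual = Q̇_H/Ẇ = 5100/1290 = 3.953.
In absolute terms T_C = 272.15 K and T_H = 294.15 K, so ΔT = 22.00 K.
COP_Carnot = T_H/ΔT = 294.15/22.00 = 13.37.
η_II = COP_actual/COP_Carnot = 3.953/13.37 = 0.2957.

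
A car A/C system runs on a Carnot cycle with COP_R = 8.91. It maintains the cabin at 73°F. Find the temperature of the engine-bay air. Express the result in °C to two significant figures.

56 °C

COP_R = T_C/(T_H − T_C) gives T_H − T_C = T_C/COP.
With T_C = 295.93 K, T_H = 295.93 × (1 + 1/8.91) = 329.14 K.
Converting, 329.14 K = 55.99°C.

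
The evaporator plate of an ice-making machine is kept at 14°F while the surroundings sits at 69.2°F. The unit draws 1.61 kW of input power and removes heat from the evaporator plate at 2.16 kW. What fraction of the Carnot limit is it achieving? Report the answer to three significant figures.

COP_actual = Q̇_C/Ẇ = 2.160/1.610 = 1.342.
In absolute terms T_C = 263.15 K and T_H = 293.82 K, so ΔT = 30.67 K.
COP_Carnot = T_C/ΔT = 263.15/30.67 = 8.581.
η_II = COP_actual/COP_Carnot = 1.342/8.581 = 0.1563.

0.156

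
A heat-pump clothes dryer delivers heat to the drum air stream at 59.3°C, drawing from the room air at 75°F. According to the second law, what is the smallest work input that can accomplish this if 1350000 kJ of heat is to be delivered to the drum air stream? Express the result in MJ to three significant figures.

144 MJ

In absolute terms T_C = 297.04 K and T_H = 332.45 K, so ΔT = 35.41 K.
The reversible limit is COP_HP = T_H/ΔT = 9.388, so W_min = Q_H/COP = Q_H·ΔT/T_H.
W_min = 1350000 × 35.41/332.45 = 143800 kJ = 143.8 MJ.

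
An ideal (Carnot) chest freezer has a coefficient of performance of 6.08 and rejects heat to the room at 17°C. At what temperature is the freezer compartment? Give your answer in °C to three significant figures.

For a Carnot refrigerator COP_R = T_C/(T_H − T_C), so T_C = COP·T_H/(1 + COP).
With T_H = 290.15 K, T_C = 6.08 × 290.15/7.080 = 249.17 K.
Converting, 249.17 K = -23.98°C.

-24.0 °C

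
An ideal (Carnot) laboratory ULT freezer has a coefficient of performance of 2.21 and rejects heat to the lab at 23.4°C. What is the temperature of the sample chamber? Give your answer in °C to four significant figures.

-68.98 °C

For a Carnot refrigerator COP_R = T_C/(T_H − T_C), so T_C = COP·T_H/(1 + COP).
With T_H = 296.55 K, T_C = 2.21 × 296.55/3.210 = 204.17 K.
Converting, 204.17 K = -68.98°C.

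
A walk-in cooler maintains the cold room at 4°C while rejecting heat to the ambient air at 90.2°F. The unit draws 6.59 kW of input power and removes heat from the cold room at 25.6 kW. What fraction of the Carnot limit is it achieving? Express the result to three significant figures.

COP_actual = Q̇_C/Ẇ = 25.60/6.590 = 3.885.
In absolute terms T_C = 277.15 K and T_H = 305.48 K, so ΔT = 28.33 K.
COP_Carnot = T_C/ΔT = 277.15/28.33 = 9.782.
η_II = COP_actual/COP_Carnot = 3.885/9.782 = 0.3971.

0.397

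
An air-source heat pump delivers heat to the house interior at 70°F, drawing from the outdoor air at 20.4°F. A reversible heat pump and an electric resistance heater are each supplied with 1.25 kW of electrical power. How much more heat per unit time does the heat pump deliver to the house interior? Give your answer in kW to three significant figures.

12.1 kW

In absolute terms T_C = 266.71 K and T_H = 294.26 K, so ΔT = 27.56 K.
COP_Carnot = T_H/ΔT = 294.26/27.56 = 10.68.
The heat pump delivers Q̇_H = COP × Ẇ = 13.35 kW; the resistance heater delivers Ẇ = 1.250 kW.
Extra = (COP − 1)·Ẇ = 12.10 kW.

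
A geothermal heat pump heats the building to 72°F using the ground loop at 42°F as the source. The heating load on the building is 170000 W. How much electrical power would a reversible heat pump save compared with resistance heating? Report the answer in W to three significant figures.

In absolute terms T_C = 278.71 K and T_H = 295.37 K, so ΔT = 16.67 K.
COP_Carnot = T_H/ΔT = 295.37/16.67 = 17.72.
Resistance heating needs Ẇ_res = Q̇_H = 170000 W; the reversible heat pump needs only Ẇ_hp = Q̇_H/COP = 9592 W.
Saving = 170000 − 9592 = 160400 W.

160000 W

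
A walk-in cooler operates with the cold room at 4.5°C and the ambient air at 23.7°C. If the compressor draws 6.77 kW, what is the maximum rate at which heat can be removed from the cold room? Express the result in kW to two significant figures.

98 kW

In absolute terms T_C = 277.65 K and T_H = 296.85 K, so ΔT = 19.20 K.
COP_Carnot = T_C/ΔT = 277.65/19.20 = 14.46.
Q̇_max = COP_Carnot × Ẇ = 14.46 × 6.770 kW = 97.90 kW.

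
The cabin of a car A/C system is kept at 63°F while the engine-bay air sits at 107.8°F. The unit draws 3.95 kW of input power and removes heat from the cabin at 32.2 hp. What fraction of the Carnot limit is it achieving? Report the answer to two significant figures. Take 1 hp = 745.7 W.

Converting, Q̇_C = 32.20 hp = 24.01 kW, so COP_actual = Q̇_C/Ẇ = 24.01/3.950 = 6.079.
In absolute terms T_C = 290.37 K and T_H = 315.26 K, so ΔT = 24.89 K.
COP_Carnot = T_C/ΔT = 290.37/24.89 = 11.67.
η_II = COP_actual/COP_Carnot = 6.079/11.67 = 0.5210.

0.52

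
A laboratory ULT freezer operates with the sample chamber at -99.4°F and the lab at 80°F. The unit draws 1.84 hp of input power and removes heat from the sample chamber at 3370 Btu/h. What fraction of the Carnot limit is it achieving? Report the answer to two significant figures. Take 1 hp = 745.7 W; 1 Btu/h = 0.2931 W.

Converting, Q̇_C = 3370 Btu/h = 1.325 hp, so COP_actual = Q̇_C/Ẇ = 1.325/1.840 = 0.7199.
In absolute terms T_C = 200.15 K and T_H = 299.82 K, so ΔT = 99.67 K.
COP_Carnot = T_C/ΔT = 200.15/99.67 = 2.008.
η_II = COP_actual/COP_Carnot = 0.7199/2.008 = 0.3585.

0.36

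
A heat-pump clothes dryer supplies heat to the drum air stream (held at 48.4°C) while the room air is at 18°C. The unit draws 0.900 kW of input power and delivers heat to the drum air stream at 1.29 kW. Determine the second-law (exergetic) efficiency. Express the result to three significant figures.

0.136

COP_actual = Q̇_H/Ẇ = 1.290/0.9000 = 1.433.
In absolute terms T_C = 291.15 K and T_H = 321.55 K, so ΔT = 30.40 K.
COP_Carnot = T_H/ΔT = 321.55/30.40 = 10.58.
η_II = COP_actual/COP_Carnot = 1.433/10.58 = 0.1355.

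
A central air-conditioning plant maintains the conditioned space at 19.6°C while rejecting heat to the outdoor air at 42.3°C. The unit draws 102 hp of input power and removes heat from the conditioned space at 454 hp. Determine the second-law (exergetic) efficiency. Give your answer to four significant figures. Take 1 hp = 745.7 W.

COP_actual = Q̇_C/Ẇ = 454.0/102.0 = 4.451.
In absolute terms T_C = 292.75 K and T_H = 315.45 K, so ΔT = 22.70 K.
COP_Carnot = T_C/ΔT = 292.75/22.70 = 12.90.
η_II = COP_actual/COP_Carnot = 4.451/12.90 = 0.3451.

0.3451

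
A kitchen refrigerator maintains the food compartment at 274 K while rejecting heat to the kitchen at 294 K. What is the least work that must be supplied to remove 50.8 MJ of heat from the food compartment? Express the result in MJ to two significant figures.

The reservoir spacing is ΔT = 294 − 274 = 20.00 K.
The reversible limit is COP_R = T_C/ΔT = 13.70, so W_min = Q_C/COP = Q_C·ΔT/T_C.
W_min = 50.80 × 20.00/274.00 = 3.708 MJ.

3.7 MJ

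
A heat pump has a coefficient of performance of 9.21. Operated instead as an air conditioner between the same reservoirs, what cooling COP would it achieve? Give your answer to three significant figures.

8.21

Since Q_H = Q_C + W for any cycle, COP_R = Q_C/W = Q_H/W − 1.
COP_R = 9.21 − 1 = 8.21.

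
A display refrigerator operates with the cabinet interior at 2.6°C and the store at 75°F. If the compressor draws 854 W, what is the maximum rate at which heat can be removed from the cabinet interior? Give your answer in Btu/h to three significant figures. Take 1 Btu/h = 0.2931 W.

In absolute terms T_C = 275.75 K and T_H = 297.04 K, so ΔT = 21.29 K.
COP_Carnot = T_C/ΔT = 275.75/21.29 = 12.95.
Q̇_max = COP_Carnot × Ẇ = 12.95 × 854.0 W = 11060 W = 37740 Btu/h.

37700 Btu/h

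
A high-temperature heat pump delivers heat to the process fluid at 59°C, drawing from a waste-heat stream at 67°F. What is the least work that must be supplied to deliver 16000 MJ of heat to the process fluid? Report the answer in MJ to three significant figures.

1910 MJ

In absolute terms T_C = 292.59 K and T_H = 332.15 K, so ΔT = 39.56 K.
The reversible limit is COP_HP = T_H/ΔT = 8.397, so W_min = Q_H/COP = Q_H·ΔT/T_H.
W_min = 16000 × 39.56/332.15 = 1905 MJ.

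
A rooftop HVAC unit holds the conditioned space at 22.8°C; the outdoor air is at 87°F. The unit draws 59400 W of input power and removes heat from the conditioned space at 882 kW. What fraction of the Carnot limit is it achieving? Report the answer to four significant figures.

Converting, Q̇_C = 882.0 kW = 882000 W, so COP_actual = Q̇_C/Ẇ = 882000/59400 = 14.85.
In absolute terms T_C = 295.95 K and T_H = 303.71 K, so ΔT = 7.756 K.
COP_Carnot = T_C/ΔT = 295.95/7.756 = 38.16.
η_II = COP_actual/COP_Carnot = 14.85/38.16 = 0.3891.

0.3891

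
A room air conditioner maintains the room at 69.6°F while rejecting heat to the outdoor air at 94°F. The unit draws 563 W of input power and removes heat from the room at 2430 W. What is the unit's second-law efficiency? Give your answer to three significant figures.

COP_actual = Q̇_C/Ẇ = 2430/563.0 = 4.316.
In absolute terms T_C = 294.04 K and T_H = 307.59 K, so ΔT = 13.56 K.
COP_Carnot = T_C/ΔT = 294.04/13.56 = 21.69.
η_II = COP_actual/COP_Carnot = 4.316/21.69 = 0.1990.

0.199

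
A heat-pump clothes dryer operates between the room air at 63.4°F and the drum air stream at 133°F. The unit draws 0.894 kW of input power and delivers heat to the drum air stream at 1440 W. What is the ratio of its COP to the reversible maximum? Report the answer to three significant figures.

Converting, Q̇_H = 1440 W = 1.440 kW, so COP_actual = Q̇_H/Ẇ = 1.440/0.8940 = 1.611.
In absolute terms T_C = 290.59 K and T_H = 329.26 K, so ΔT = 38.67 K.
COP_Carnot = T_H/ΔT = 329.26/38.67 = 8.515.
η_II = COP_actual/COP_Carnot = 1.611/8.515 = 0.1892.

0.189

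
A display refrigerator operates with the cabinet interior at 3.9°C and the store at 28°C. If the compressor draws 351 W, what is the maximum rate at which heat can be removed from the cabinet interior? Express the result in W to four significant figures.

4035 W

In absolute terms T_C = 277.05 K and T_H = 301.15 K, so ΔT = 24.10 K.
COP_Carnot = T_C/ΔT = 277.05/24.10 = 11.50.
Q̇_max = COP_Carnot × Ẇ = 11.50 × 351.0 W = 4035 W.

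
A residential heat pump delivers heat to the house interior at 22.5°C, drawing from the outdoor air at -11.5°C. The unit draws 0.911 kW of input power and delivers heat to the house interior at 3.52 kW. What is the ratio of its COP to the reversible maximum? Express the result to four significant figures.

COP_actual = Q̇_H/Ẇ = 3.520/0.9110 = 3.864.
In absolute terms T_C = 261.65 K and T_H = 295.65 K, so ΔT = 34.00 K.
COP_Carnot = T_H/ΔT = 295.65/34.00 = 8.696.
η_II = COP_actual/COP_Carnot = 3.864/8.696 = 0.4444.

0.4444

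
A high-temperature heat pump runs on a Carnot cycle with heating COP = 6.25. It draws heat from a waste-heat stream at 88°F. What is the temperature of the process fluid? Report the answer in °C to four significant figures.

COP_HP = T_H/(T_H − T_C) rearranges to T_H = COP·T_C/(COP − 1).
With T_C = 304.26 K, T_H = 6.25 × 304.26/5.250 = 362.22 K.
Converting, 362.22 K = 89.07°C.

89.07 °C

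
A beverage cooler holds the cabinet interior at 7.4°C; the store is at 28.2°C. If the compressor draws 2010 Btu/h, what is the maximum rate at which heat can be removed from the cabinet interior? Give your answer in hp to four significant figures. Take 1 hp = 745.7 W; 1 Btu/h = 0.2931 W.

10.66 hp

In absolute terms T_C = 280.55 K and T_H = 301.35 K, so ΔT = 20.80 K.
COP_Carnot = T_C/ΔT = 280.55/20.80 = 13.49.
Q̇_max = COP_Carnot × Ẇ = 13.49 × 2010 Btu/h = 27110 Btu/h = 10.66 hp.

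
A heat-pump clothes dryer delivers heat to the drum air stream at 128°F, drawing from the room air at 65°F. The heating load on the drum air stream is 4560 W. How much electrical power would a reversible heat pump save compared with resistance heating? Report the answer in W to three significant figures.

4070 W

In absolute terms T_C = 291.48 K and T_H = 326.48 K, so ΔT = 35.00 K.
COP_Carnot = T_H/ΔT = 326.48/35.00 = 9.328.
Resistance heating needs Ẇ_res = Q̇_H = 4560 W; the reversible heat pump needs only Ẇ_hp = Q̇_H/COP = 488.8 W.
Saving = 4560 − 488.8 = 4071 W.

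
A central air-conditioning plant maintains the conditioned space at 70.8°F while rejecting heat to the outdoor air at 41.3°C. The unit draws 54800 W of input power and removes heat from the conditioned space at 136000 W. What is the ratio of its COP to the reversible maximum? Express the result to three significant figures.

COP_actual = Q̇_C/Ẇ = 136000/54800 = 2.482.
In absolute terms T_C = 294.71 K and T_H = 314.45 K, so ΔT = 19.74 K.
COP_Carnot = T_C/ΔT = 294.71/19.74 = 14.93.
η_II = COP_actual/COP_Carnot = 2.482/14.93 = 0.1663.

0.166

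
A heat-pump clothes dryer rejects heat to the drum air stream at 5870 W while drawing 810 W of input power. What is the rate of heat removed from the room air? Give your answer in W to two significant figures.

5100 W

For a cyclic device the first law requires Q̇_H = Q̇_C + Ẇ.
Q̇_C = Q̇_H − Ẇ = 5060 W.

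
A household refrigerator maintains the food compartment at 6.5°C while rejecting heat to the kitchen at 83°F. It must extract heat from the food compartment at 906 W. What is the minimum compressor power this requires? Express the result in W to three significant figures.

70.7 W

In absolute terms T_C = 279.65 K and T_H = 301.48 K, so ΔT = 21.83 K.
COP_Carnot = T_C/ΔT = 279.65/21.83 = 12.81.
Ẇ_min = Q̇/COP_Carnot = 906.0/12.81 = 70.73 W.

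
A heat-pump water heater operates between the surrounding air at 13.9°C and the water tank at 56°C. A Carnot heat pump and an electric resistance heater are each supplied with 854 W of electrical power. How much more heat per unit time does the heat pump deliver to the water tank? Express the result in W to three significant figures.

In absolute terms T_C = 287.05 K and T_H = 329.15 K, so ΔT = 42.10 K.
COP_Carnot = T_H/ΔT = 329.15/42.10 = 7.818.
The heat pump delivers Q̇_H = COP × Ẇ = 6677 W; the resistance heater delivers Ẇ = 854.0 W.
Extra = (COP − 1)·Ẇ = 5823 W.

5820 W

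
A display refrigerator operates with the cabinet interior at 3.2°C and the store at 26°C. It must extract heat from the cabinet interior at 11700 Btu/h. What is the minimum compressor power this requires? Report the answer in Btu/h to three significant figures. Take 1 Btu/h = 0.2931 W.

In absolute terms T_C = 276.35 K and T_H = 299.15 K, so ΔT = 22.80 K.
COP_Carnot = T_C/ΔT = 276.35/22.80 = 12.12.
Ẇ_min = Q̇/COP_Carnot = 11700/12.12 = 965.3 Btu/h.

965 Btu/h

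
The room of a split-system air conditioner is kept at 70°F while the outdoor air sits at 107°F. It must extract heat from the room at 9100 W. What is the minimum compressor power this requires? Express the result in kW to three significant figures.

In absolute terms T_C = 294.26 K and T_H = 314.82 K, so ΔT = 20.56 K.
COP_Carnot = T_C/ΔT = 294.26/20.56 = 14.32.
Ẇ_min = Q̇/COP_Carnot = 9100/14.32 = 635.7 W = 0.6357 kW.

0.636 kW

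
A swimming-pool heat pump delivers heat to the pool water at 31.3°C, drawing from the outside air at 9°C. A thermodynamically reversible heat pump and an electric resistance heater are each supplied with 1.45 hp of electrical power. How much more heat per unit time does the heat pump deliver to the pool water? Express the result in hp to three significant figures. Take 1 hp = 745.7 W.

18.3 hp

In absolute terms T_C = 282.15 K and T_H = 304.45 K, so ΔT = 22.30 K.
COP_Carnot = T_H/ΔT = 304.45/22.30 = 13.65.
The heat pump delivers Q̇_H = COP × Ẇ = 19.80 hp; the resistance heater delivers Ẇ = 1.450 hp.
Extra = (COP − 1)·Ẇ = 18.35 hp.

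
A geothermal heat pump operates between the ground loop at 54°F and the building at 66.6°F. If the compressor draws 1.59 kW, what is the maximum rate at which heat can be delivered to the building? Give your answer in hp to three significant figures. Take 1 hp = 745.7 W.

89.1 hp

In absolute terms T_C = 285.37 K and T_H = 292.37 K, so ΔT = 7.000 K.
COP_Carnot = T_H/ΔT = 292.37/7.000 = 41.77.
Q̇_max = COP_Carnot × Ẇ = 41.77 × 1.590 kW = 66.41 kW = 89.06 hp.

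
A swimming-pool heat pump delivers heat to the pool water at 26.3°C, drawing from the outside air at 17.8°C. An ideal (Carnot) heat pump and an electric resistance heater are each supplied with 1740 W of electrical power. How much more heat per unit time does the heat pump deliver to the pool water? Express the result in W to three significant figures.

59600 W

In absolute terms T_C = 290.95 K and T_H = 299.45 K, so ΔT = 8.500 K.
COP_Carnot = T_H/ΔT = 299.45/8.500 = 35.23.
The heat pump delivers Q̇_H = COP × Ẇ = 61300 W; the resistance heater delivers Ẇ = 1740 W.
Extra = (COP − 1)·Ẇ = 59560 W.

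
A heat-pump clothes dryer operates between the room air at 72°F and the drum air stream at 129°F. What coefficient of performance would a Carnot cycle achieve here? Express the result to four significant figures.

In absolute terms T_C = 295.37 K and T_H = 327.04 K, so ΔT = 31.67 K.
For a reversible cycle, COP_Carnot = T_H/ΔT = 327.04/31.67 = 10.33.

10.33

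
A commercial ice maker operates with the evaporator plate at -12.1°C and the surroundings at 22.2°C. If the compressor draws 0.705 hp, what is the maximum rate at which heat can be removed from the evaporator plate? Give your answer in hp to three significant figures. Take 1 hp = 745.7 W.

5.37 hp

In absolute terms T_C = 261.05 K and T_H = 295.35 K, so ΔT = 34.30 K.
COP_Carnot = T_C/ΔT = 261.05/34.30 = 7.611.
Q̇_max = COP_Carnot × Ẇ = 7.611 × 0.7050 hp = 5.366 hp.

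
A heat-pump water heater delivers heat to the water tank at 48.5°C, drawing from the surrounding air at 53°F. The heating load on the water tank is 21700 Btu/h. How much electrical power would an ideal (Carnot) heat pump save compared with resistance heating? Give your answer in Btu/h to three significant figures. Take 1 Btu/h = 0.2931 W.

In absolute terms T_C = 284.82 K and T_H = 321.65 K, so ΔT = 36.83 K.
COP_Carnot = T_H/ΔT = 321.65/36.83 = 8.733.
Resistance heating needs Ẇ_res = Q̇_H = 21700 Btu/h; the reversible heat pump needs only Ẇ_hp = Q̇_H/COP = 2485 Btu/h.
Saving = 21700 − 2485 = 19220 Btu/h.

19200 Btu/h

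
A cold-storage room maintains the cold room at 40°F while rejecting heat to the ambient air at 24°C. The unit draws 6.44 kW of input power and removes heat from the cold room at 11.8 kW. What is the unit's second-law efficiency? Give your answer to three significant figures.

0.129

COP_actual = Q̇_C/Ẇ = 11.80/6.440 = 1.832.
In absolute terms T_C = 277.59 K and T_H = 297.15 K, so ΔT = 19.56 K.
COP_Carnot = T_C/ΔT = 277.59/19.56 = 14.20.
η_II = COP_actual/COP_Carnot = 1.832/14.20 = 0.1291.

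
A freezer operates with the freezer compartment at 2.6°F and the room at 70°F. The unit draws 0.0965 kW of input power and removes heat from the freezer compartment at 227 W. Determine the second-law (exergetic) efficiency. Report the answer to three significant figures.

0.343

Converting, Q̇_C = 227.0 W = 0.2270 kW, so COP_actual = Q̇_C/Ẇ = 0.2270/0.09650 = 2.352.
In absolute terms T_C = 256.82 K and T_H = 294.26 K, so ΔT = 37.44 K.
COP_Carnot = T_C/ΔT = 256.82/37.44 = 6.859.
η_II = COP_actual/COP_Carnot = 2.352/6.859 = 0.3430.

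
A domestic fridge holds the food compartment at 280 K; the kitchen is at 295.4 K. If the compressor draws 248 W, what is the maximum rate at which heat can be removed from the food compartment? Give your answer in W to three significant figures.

4510 W

The reservoir spacing is ΔT = 295.4 − 280 = 15.40 K.
COP_Carnot = T_C/ΔT = 280.00/15.40 = 18.18.
Q̇_max = COP_Carnot × Ẇ = 18.18 × 248.0 W = 4509 W.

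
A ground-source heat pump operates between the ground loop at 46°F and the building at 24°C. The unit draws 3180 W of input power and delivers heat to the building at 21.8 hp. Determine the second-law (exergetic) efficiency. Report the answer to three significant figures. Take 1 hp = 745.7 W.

Converting, Q̇_H = 21.80 hp = 16260 W, so COP_actual = Q̇_H/Ẇ = 16260/3180 = 5.112.
In absolute terms T_C = 280.93 K and T_H = 297.15 K, so ΔT = 16.22 K.
COP_Carnot = T_H/ΔT = 297.15/16.22 = 18.32.
η_II = COP_actual/COP_Carnot = 5.112/18.32 = 0.2791.

0.279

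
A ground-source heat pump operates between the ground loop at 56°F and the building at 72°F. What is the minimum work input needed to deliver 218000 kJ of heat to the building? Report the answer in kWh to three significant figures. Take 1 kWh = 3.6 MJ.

In absolute terms T_C = 286.48 K and T_H = 295.37 K, so ΔT = 8.889 K.
The reversible limit is COP_HP = T_H/ΔT = 33.23, so W_min = Q_H/COP = Q_H·ΔT/T_H.
W_min = 218000 × 8.889/295.37 = 6560 kJ = 1.822 kWh.

1.82 kWh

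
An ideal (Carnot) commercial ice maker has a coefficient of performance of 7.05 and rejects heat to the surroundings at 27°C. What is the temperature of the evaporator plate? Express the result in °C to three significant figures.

For a Carnot refrigerator COP_R = T_C/(T_H − T_C), so T_C = COP·T_H/(1 + COP).
With T_H = 300.15 K, T_C = 7.05 × 300.15/8.050 = 262.86 K.
Converting, 262.86 K = -10.29°C.

-10.3 °C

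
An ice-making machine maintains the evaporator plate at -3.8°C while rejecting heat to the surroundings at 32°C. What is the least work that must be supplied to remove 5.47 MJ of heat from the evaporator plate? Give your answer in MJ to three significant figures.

In absolute terms T_C = 269.35 K and T_H = 305.15 K, so ΔT = 35.80 K.
The reversible limit is COP_R = T_C/ΔT = 7.524, so W_min = Q_C/COP = Q_C·ΔT/T_C.
W_min = 5.470 × 35.80/269.35 = 0.7270 MJ.

0.727 MJ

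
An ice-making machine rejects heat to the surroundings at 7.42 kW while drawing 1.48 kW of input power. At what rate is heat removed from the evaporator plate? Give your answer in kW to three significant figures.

5.94 kW

For a cyclic device the first law requires Q̇_H = Q̇_C + Ẇ.
Q̇_C = Q̇_H − Ẇ = 5.940 kW.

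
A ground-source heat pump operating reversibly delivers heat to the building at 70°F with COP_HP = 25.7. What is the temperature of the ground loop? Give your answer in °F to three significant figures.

49.4 °F

COP_HP = T_H/(T_H − T_C) gives T_H − T_C = T_H/COP.
With T_H = 294.26 K, T_C = 294.26 × (1 − 1/25.7) = 282.81 K.
Converting, 282.81 K = 49.39°F.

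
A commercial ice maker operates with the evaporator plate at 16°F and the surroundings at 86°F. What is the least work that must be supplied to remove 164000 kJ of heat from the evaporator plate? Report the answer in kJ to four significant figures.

24130 kJ

In absolute terms T_C = 264.26 K and T_H = 303.15 K, so ΔT = 38.89 K.
The reversible limit is COP_R = T_C/ΔT = 6.795, so W_min = Q_C/COP = Q_C·ΔT/T_C.
W_min = 164000 × 38.89/264.26 = 24130 kJ.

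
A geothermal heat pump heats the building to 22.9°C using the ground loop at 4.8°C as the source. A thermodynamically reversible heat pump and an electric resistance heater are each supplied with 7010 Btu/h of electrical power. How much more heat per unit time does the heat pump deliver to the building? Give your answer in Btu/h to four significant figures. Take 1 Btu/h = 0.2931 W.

107600 Btu/h

In absolute terms T_C = 277.95 K and T_H = 296.05 K, so ΔT = 18.10 K.
COP_Carnot = T_H/ΔT = 296.05/18.10 = 16.36.
The heat pump delivers Q̇_H = COP × Ẇ = 114700 Btu/h; the resistance heater delivers Ẇ = 7010 Btu/h.
Extra = (COP − 1)·Ẇ = 107600 Btu/h.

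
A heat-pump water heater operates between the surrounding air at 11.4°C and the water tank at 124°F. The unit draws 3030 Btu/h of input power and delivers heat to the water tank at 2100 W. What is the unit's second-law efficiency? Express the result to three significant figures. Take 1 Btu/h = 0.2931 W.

Converting, Q̇_H = 2100 W = 7165 Btu/h, so COP_actual = Q̇_H/Ẇ = 7165/3030 = 2.365.
In absolute terms T_C = 284.55 K and T_H = 324.26 K, so ΔT = 39.71 K.
COP_Carnot = T_H/ΔT = 324.26/39.71 = 8.166.
η_II = COP_actual/COP_Carnot = 2.365/8.166 = 0.2896.

0.290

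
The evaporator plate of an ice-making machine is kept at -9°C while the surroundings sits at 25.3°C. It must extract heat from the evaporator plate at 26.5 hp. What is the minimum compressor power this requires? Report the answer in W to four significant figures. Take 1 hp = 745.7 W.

2566 W

In absolute terms T_C = 264.15 K and T_H = 298.45 K, so ΔT = 34.30 K.
COP_Carnot = T_C/ΔT = 264.15/34.30 = 7.701.
Ẇ_min = Q̇/COP_Carnot = 26.50/7.701 = 3.441 hp = 2566 W.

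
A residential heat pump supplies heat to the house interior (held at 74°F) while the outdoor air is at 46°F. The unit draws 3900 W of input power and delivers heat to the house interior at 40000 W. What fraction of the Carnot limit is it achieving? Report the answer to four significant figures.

0.5381

COP_actual = Q̇_H/Ẇ = 40000/3900 = 10.26.
In absolute terms T_C = 280.93 K and T_H = 296.48 K, so ΔT = 15.56 K.
COP_Carnot = T_H/ΔT = 296.48/15.56 = 19.06.
η_II = COP_actual/COP_Carnot = 10.26/19.06 = 0.5381.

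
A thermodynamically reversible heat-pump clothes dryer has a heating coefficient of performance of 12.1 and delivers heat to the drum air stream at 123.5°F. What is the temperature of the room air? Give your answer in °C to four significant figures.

24.06 °C

COP_HP = T_H/(T_H − T_C) gives T_H − T_C = T_H/COP.
With T_H = 323.98 K, T_C = 323.98 × (1 − 1/12.1) = 297.21 K.
Converting, 297.21 K = 24.06°C.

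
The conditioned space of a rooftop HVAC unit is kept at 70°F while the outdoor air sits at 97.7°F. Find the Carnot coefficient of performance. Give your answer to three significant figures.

19.1

In absolute terms T_C = 294.26 K and T_H = 309.65 K, so ΔT = 15.39 K.
For a reversible cycle, COP_Carnot = T_C/ΔT = 294.26/15.39 = 19.12.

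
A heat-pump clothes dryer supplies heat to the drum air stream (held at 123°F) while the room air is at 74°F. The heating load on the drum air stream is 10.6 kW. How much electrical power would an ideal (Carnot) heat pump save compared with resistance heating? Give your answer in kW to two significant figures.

9.7 kW

In absolute terms T_C = 296.48 K and T_H = 323.71 K, so ΔT = 27.22 K.
COP_Carnot = T_H/ΔT = 323.71/27.22 = 11.89.
Resistance heating needs Ẇ_res = Q̇_H = 10.60 kW; the reversible heat pump needs only Ẇ_hp = Q̇_H/COP = 0.8914 kW.
Saving = 10.60 − 0.8914 = 9.709 kW.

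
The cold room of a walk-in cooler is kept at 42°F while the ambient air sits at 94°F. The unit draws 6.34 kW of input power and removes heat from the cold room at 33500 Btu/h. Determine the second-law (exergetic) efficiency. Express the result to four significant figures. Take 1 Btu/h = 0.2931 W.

Converting, Q̇_C = 33500 Btu/h = 9.819 kW, so COP_actual = Q̇_C/Ẇ = 9.819/6.340 = 1.549.
In absolute terms T_C = 278.71 K and T_H = 307.59 K, so ΔT = 28.89 K.
COP_Carnot = T_C/ΔT = 278.71/28.89 = 9.648.
η_II = COP_actual/COP_Carnot = 1.549/9.648 = 0.1605.

0.1605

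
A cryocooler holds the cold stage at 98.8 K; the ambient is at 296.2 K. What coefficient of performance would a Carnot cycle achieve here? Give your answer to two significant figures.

The reservoir spacing is ΔT = 296.2 − 98.8 = 197.4 K.
For a reversible cycle, COP_Carnot = T_C/ΔT = 98.80/197.4 = 0.5005.

0.50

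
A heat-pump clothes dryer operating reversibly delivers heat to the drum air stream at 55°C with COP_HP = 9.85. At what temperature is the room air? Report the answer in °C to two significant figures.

22 °C

COP_HP = T_H/(T_H − T_C) gives T_H − T_C = T_H/COP.
With T_H = 328.15 K, T_C = 328.15 × (1 − 1/9.85) = 294.84 K.
Converting, 294.84 K = 21.69°C.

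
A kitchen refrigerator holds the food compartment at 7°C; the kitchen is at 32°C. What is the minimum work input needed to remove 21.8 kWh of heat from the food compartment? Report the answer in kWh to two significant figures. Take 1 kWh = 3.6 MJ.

1.9 kWh

In absolute terms T_C = 280.15 K and T_H = 305.15 K, so ΔT = 25.00 K.
The reversible limit is COP_R = T_C/ΔT = 11.21, so W_min = Q_C/COP = Q_C·ΔT/T_C.
W_min = 21.80 × 25.00/280.15 = 1.945 kWh.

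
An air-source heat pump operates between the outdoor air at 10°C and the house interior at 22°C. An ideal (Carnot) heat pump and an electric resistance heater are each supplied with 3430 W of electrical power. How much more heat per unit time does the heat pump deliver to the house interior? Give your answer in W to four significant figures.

In absolute terms T_C = 283.15 K and T_H = 295.15 K, so ΔT = 12.00 K.
COP_Carnot = T_H/ΔT = 295.15/12.00 = 24.60.
The heat pump delivers Q̇_H = COP × Ẇ = 84360 W; the resistance heater delivers Ẇ = 3430 W.
Extra = (COP − 1)·Ẇ = 80930 W.

80930 W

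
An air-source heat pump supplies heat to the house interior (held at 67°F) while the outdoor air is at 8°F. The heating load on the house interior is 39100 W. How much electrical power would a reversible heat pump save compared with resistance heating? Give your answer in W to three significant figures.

In absolute terms T_C = 259.82 K and T_H = 292.59 K, so ΔT = 32.78 K.
COP_Carnot = T_H/ΔT = 292.59/32.78 = 8.927.
Resistance heating needs Ẇ_res = Q̇_H = 39100 W; the reversible heat pump needs only Ẇ_hp = Q̇_H/COP = 4380 W.
Saving = 39100 − 4380 = 34720 W.

34700 W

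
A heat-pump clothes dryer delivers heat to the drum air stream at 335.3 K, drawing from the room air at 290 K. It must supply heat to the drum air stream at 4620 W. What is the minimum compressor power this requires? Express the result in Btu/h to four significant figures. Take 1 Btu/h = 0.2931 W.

2130 Btu/h

The reservoir spacing is ΔT = 335.3 − 290 = 45.30 K.
COP_Carnot = T_H/ΔT = 335.30/45.30 = 7.402.
Ẇ_min = Q̇/COP_Carnot = 4620/7.402 = 624.2 W = 2130 Btu/h.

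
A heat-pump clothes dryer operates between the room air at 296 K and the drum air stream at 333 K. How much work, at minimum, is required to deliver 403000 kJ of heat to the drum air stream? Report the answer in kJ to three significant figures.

44800 kJ

The reservoir spacing is ΔT = 333 − 296 = 37.00 K.
The reversible limit is COP_HP = T_H/ΔT = 9.000, so W_min = Q_H/COP = Q_H·ΔT/T_H.
W_min = 403000 × 37.00/333.00 = 44780 kJ.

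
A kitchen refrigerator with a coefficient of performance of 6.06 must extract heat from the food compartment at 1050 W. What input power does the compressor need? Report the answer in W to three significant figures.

Ẇ = Q̇_C/COP = 1050/6.06 = 173.3 W.

173 W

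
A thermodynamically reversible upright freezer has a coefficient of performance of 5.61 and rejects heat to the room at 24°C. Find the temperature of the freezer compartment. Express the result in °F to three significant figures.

For a Carnot refrigerator COP_R = T_C/(T_H − T_C), so T_C = COP·T_H/(1 + COP).
With T_H = 297.15 K, T_C = 5.61 × 297.15/6.610 = 252.20 K.
Converting, 252.20 K = -5.72°F.

-5.72 °F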